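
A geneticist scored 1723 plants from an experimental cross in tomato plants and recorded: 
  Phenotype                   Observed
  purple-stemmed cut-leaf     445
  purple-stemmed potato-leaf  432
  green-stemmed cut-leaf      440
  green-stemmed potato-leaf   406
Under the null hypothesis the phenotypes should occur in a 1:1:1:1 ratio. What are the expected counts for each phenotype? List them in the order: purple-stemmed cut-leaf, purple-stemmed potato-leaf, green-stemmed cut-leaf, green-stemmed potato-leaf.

Expected counts for N = 1723 under a 1:1:1:1 ratio (total parts = 4):
  purple-stemmed cut-leaf: 1723 × 1/4 = 430.75
  purple-stemmed potato-leaf: 1723 × 1/4 = 430.75
  green-stemmed cut-leaf: 1723 × 1/4 = 430.75
  green-stemmed potato-leaf: 1723 × 1/4 = 430.75

430.75, 430.75, 430.75, 430.75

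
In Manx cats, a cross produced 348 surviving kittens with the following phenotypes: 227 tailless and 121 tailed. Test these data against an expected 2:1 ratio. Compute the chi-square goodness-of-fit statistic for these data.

Expected counts for N = 348 under a 2:1 ratio (total parts = 3):
  tailless: 348 × 2/3 = 232
  tailed: 348 × 1/3 = 116
χ² = Σ (O − E)² / E
  tailless: (227 − 232)² / 232 = 0.1078
  tailed: (121 − 116)² / 116 = 0.2155
χ² = 0.1078 + 0.2155 = 0.3233 ≈ 0.323

0.323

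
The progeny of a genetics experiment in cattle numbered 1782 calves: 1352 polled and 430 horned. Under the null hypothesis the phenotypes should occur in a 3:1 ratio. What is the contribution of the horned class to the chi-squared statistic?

0.539

The 3:1 ratio has 4 parts, so with N = 1782 the expected counts are:
  polled: 1782 × 3/4 = 1336.5
  horned: 1782 × 1/4 = 445.5
Contribution of horned: (430 − 445.5)² / 445.5 = 0.5393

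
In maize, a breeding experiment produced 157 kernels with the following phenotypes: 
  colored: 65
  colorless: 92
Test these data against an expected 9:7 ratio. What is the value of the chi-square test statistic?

14.066

Total ratio parts = 16. Expected numbers out of 157:
  colored: 157 × 9/16 = 88.3125
  colorless: 157 × 7/16 = 68.6875
χ² = Σ (O − E)² / E
  colored: (65 − 88.3125)² / 88.3125 = 6.1540
  colorless: (92 − 68.6875)² / 68.6875 = 7.9122
χ² = 6.1540 + 7.9122 = 14.0662 ≈ 14.066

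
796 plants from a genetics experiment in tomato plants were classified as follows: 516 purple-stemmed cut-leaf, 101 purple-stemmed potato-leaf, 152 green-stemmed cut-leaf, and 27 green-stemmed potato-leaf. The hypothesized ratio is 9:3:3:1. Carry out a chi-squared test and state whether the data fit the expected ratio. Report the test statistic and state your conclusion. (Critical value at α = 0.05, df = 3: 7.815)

36.456; not consistent

Under the 9:3:3:1 hypothesis (Σ ratio = 16, N = 796):
  purple-stemmed cut-leaf: 796 × 9/16 = 447.75
  purple-stemmed potato-leaf: 796 × 3/16 = 149.25
  green-stemmed cut-leaf: 796 × 3/16 = 149.25
  green-stemmed potato-leaf: 796 × 1/16 = 49.75
χ² = Σ (O − E)² / E
  purple-stemmed cut-leaf: (516 − 447.75)² / 447.75 = 10.4033
  purple-stemmed potato-leaf: (101 − 149.25)² / 149.25 = 15.5984
  green-stemmed cut-leaf: (152 − 149.25)² / 149.25 = 0.0507
  green-stemmed potato-leaf: (27 − 49.75)² / 49.75 = 10.4033
χ² = 10.4033 + 15.5984 + 0.0507 + 10.4033 = 36.4557 ≈ 36.456
Degrees of freedom = 4 − 1 = 3; critical value at α = 0.05 is 7.815.
Since 36.456 > 7.815, we reject the null hypothesis — the data do not fit the 9:3:3:1 ratio.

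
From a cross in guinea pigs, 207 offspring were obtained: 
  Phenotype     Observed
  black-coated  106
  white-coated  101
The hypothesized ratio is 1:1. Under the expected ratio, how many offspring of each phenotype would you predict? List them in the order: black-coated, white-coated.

Under the 1:1 hypothesis (Σ ratio = 2, N = 207):
  black-coated: 207 × 1/2 = 103.5
  white-coated: 207 × 1/2 = 103.5

103.5, 103.5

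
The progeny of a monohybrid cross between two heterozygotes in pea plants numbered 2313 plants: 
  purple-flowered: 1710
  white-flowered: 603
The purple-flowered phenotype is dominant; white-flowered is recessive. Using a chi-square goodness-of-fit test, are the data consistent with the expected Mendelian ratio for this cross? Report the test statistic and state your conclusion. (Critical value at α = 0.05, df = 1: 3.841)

For a monohybrid cross between heterozygotes with complete dominance, the expected phenotypic ratio is 3:1.
Expected counts for N = 2313 under a 3:1 ratio (total parts = 4):
  purple-flowered: 2313 × 3/4 = 1734.75
  white-flowered: 2313 × 1/4 = 578.25
χ² = Σ (O − E)² / E
  purple-flowered: (1710 − 1734.75)² / 1734.75 = 0.3531
  white-flowered: (603 − 578.25)² / 578.25 = 1.0593
χ² = 0.3531 + 1.0593 = 1.4124 ≈ 1.412
Degrees of freedom = 2 − 1 = 1; critical value at α = 0.05 is 3.841.
Since 1.412 < 3.841, we fail to reject the null hypothesis — the data are consistent with the 3:1 ratio.

1.412; consistent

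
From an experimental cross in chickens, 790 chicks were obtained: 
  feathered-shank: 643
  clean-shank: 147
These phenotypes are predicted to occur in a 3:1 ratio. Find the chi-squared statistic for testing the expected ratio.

Expected counts for N = 790 under a 3:1 ratio (total parts = 4):
  feathered-shank: 790 × 3/4 = 592.5
  clean-shank: 790 × 1/4 = 197.5
χ² = Σ (O − E)² / E
  feathered-shank: (643 − 592.5)² / 592.5 = 4.3042
  clean-shank: (147 − 197.5)² / 197.5 = 12.9127
χ² = 4.3042 + 12.9127 = 17.2169 ≈ 17.217

17.217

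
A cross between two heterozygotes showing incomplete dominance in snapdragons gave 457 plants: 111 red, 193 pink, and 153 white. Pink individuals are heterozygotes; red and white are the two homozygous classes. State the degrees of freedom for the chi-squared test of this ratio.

2

With incomplete dominance, a heterozygote × heterozygote cross gives a 1:2:1 phenotypic ratio.
A goodness-of-fit test with 3 phenotype classes has df = 3 − 1 = 2.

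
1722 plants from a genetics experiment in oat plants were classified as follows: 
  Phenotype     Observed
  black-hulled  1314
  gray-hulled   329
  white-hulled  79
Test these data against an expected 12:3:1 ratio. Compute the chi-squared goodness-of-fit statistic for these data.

The 12:3:1 ratio has 16 parts, so with N = 1722 the expected counts are:
  black-hulled: 1722 × 12/16 = 1291.5
  gray-hulled: 1722 × 3/16 = 322.875
  white-hulled: 1722 × 1/16 = 107.625
χ² = Σ (O − E)² / E
  black-hulled: (1314 − 1291.5)² / 1291.5 = 0.3920
  gray-hulled: (329 − 322.875)² / 322.875 = 0.1162
  white-hulled: (79 − 107.625)² / 107.625 = 7.6134
χ² = 0.3920 + 0.1162 + 7.6134 = 8.1216 ≈ 8.122

8.122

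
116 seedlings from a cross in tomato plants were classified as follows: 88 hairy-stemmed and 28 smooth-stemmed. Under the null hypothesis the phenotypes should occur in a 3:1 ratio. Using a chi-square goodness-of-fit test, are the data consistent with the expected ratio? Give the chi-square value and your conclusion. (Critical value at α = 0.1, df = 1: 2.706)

0.046; consistent

Expected counts for N = 116 under a 3:1 ratio (total parts = 4):
  hairy-stemmed: 116 × 3/4 = 87
  smooth-stemmed: 116 × 1/4 = 29
χ² = Σ (O − E)² / E
  hairy-stemmed: (88 − 87)² / 87 = 0.0115
  smooth-stemmed: (28 − 29)² / 29 = 0.0345
χ² = 0.0115 + 0.0345 = 0.046
Degrees of freedom = 2 − 1 = 1; critical value at α = 0.1 is 2.706.
Since 0.046 < 2.706, we fail to reject the null hypothesis — the data are consistent with the 3:1 ratio.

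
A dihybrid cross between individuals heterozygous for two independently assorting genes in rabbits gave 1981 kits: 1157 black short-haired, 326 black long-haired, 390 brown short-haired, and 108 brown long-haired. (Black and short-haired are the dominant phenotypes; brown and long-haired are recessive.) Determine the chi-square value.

A dihybrid F₂ with independent assortment and complete dominance at both loci gives a 9:3:3:1 phenotypic ratio.
Under the 9:3:3:1 hypothesis (Σ ratio = 16, N = 1981):
  black short-haired: 1981 × 9/16 = 1114.3125
  black long-haired: 1981 × 3/16 = 371.4375
  brown short-haired: 1981 × 3/16 = 371.4375
  brown long-haired: 1981 × 1/16 = 123.8125
χ² = Σ (O − E)² / E
  black short-haired: (1157 − 1114.3125)² / 1114.3125 = 1.6353
  black long-haired: (326 − 371.4375)² / 371.4375 = 5.5583
  brown short-haired: (390 − 371.4375)² / 371.4375 = 0.9277
  brown long-haired: (108 − 123.8125)² / 123.8125 = 2.0195
χ² = 1.6353 + 5.5583 + 0.9277 + 2.0195 = 10.1408 ≈ 10.141

10.141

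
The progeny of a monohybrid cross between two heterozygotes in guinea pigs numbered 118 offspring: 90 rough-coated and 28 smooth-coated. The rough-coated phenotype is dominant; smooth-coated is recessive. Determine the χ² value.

For a monohybrid cross between heterozygotes with complete dominance, the expected phenotypic ratio is 3:1.
Expected counts for N = 118 under a 3:1 ratio (total parts = 4):
  rough-coated: 118 × 3/4 = 88.5
  smooth-coated: 118 × 1/4 = 29.5
χ² = Σ (O − E)² / E
  rough-coated: (90 − 88.5)² / 88.5 = 0.0254
  smooth-coated: (28 − 29.5)² / 29.5 = 0.0763
χ² = 0.0254 + 0.0763 = 0.1017 ≈ 0.102

0.102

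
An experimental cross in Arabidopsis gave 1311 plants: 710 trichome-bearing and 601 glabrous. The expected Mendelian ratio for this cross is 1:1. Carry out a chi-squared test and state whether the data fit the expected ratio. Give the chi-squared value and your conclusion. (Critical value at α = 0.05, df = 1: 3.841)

9.063; not consistent

Total ratio parts = 2. Expected numbers out of 1311:
  trichome-bearing: 1311 × 1/2 = 655.5
  glabrous: 1311 × 1/2 = 655.5
χ² = Σ (O − E)² / E
  trichome-bearing: (710 − 655.5)² / 655.5 = 4.5313
  glabrous: (601 − 655.5)² / 655.5 = 4.5313
χ² = 4.5313 + 4.5313 = 9.0626 ≈ 9.063
Degrees of freedom = 2 − 1 = 1; critical value at α = 0.05 is 3.841.
Since 9.063 > 3.841, we reject the null hypothesis — the data do not fit the 1:1 ratio.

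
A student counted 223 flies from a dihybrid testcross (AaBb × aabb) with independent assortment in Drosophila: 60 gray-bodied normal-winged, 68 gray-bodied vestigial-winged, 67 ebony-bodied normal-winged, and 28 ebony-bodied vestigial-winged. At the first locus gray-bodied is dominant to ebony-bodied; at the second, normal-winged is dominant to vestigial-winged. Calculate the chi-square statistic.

A dihybrid testcross with independent assortment gives a 1:1:1:1 ratio.
The 1:1:1:1 ratio has 4 parts, so with N = 223 the expected counts are:
  gray-bodied normal-winged: 223 × 1/4 = 55.75
  gray-bodied vestigial-winged: 223 × 1/4 = 55.75
  ebony-bodied normal-winged: 223 × 1/4 = 55.75
  ebony-bodied vestigial-winged: 223 × 1/4 = 55.75
χ² = Σ (O − E)² / E
  gray-bodied normal-winged: (60 − 55.75)² / 55.75 = 0.3240
  gray-bodied vestigial-winged: (68 − 55.75)² / 55.75 = 2.6917
  ebony-bodied normal-winged: (67 − 55.75)² / 55.75 = 2.2702
  ebony-bodied vestigial-winged: (28 − 55.75)² / 55.75 = 13.8128
χ² = 0.3240 + 2.6917 + 2.2702 + 13.8128 = 19.0987 ≈ 19.099

19.099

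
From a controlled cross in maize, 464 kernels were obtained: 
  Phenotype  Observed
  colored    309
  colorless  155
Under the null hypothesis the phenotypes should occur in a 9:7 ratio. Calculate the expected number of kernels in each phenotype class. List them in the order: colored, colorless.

261, 203

Total ratio parts = 16. Expected numbers out of 464:
  colored: 464 × 9/16 = 261
  colorless: 464 × 7/16 = 203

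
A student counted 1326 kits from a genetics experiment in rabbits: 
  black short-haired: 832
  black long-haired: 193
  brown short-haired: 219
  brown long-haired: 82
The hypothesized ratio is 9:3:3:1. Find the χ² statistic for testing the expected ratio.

25.929

Expected counts for N = 1326 under a 9:3:3:1 ratio (total parts = 16):
  black short-haired: 1326 × 9/16 = 745.875
  black long-haired: 1326 × 3/16 = 248.625
  brown short-haired: 1326 × 3/16 = 248.625
  brown long-haired: 1326 × 1/16 = 82.875
χ² = Σ (O − E)² / E
  black short-haired: (832 − 745.875)² / 745.875 = 9.9447
  black long-haired: (193 − 248.625)² / 248.625 = 12.4450
  brown short-haired: (219 − 248.625)² / 248.625 = 3.5300
  brown long-haired: (82 − 82.875)² / 82.875 = 0.0092
χ² = 9.9447 + 12.4450 + 3.5300 + 0.0092 = 25.9289 ≈ 25.929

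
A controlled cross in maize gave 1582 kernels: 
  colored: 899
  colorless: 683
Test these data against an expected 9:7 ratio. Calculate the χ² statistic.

Under the 9:7 hypothesis (Σ ratio = 16, N = 1582):
  colored: 1582 × 9/16 = 889.875
  colorless: 1582 × 7/16 = 692.125
χ² = Σ (O − E)² / E
  colored: (899 − 889.875)² / 889.875 = 0.0936
  colorless: (683 − 692.125)² / 692.125 = 0.1203
χ² = 0.0936 + 0.1203 = 0.2139 ≈ 0.214

0.214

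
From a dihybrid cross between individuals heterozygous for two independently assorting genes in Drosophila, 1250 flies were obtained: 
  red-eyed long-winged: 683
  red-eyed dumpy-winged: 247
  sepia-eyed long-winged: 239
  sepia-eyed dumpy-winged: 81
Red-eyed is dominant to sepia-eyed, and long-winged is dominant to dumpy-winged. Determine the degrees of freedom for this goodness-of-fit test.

3

A dihybrid F₂ with independent assortment and complete dominance at both loci gives a 9:3:3:1 phenotypic ratio.
A goodness-of-fit test with 4 phenotype classes has df = 4 − 1 = 3.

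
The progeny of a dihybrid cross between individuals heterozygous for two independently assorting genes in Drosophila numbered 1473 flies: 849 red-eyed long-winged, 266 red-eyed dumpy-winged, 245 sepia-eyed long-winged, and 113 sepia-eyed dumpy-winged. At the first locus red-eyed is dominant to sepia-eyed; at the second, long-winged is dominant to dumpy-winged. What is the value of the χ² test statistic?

A dihybrid F₂ with independent assortment and complete dominance at both loci gives a 9:3:3:1 phenotypic ratio.
The 9:3:3:1 ratio has 16 parts, so with N = 1473 the expected counts are:
  red-eyed long-winged: 1473 × 9/16 = 828.5625
  red-eyed dumpy-winged: 1473 × 3/16 = 276.1875
  sepia-eyed long-winged: 1473 × 3/16 = 276.1875
  sepia-eyed dumpy-winged: 1473 × 1/16 = 92.0625
χ² = Σ (O − E)² / E
  red-eyed long-winged: (849 − 828.5625)² / 828.5625 = 0.5041
  red-eyed dumpy-winged: (266 − 276.1875)² / 276.1875 = 0.3758
  sepia-eyed long-winged: (245 − 276.1875)² / 276.1875 = 3.5217
  sepia-eyed dumpy-winged: (113 − 92.0625)² / 92.0625 = 4.7618
χ² = 0.5041 + 0.3758 + 3.5217 + 4.7618 = 9.1634 ≈ 9.163

9.163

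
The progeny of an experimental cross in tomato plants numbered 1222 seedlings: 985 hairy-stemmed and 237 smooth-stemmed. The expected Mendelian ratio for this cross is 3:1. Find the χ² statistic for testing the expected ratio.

Total ratio parts = 4. Expected numbers out of 1222:
  hairy-stemmed: 1222 × 3/4 = 916.5
  smooth-stemmed: 1222 × 1/4 = 305.5
χ² = Σ (O − E)² / E
  hairy-stemmed: (985 − 916.5)² / 916.5 = 5.1197
  smooth-stemmed: (237 − 305.5)² / 305.5 = 15.3592
χ² = 5.1197 + 15.3592 = 20.4789 ≈ 20.479

20.479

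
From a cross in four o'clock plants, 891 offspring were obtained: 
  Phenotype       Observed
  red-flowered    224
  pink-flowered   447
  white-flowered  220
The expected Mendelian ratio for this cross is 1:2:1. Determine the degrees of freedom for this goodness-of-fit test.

2

A goodness-of-fit test with 3 phenotype classes has df = 3 − 1 = 2.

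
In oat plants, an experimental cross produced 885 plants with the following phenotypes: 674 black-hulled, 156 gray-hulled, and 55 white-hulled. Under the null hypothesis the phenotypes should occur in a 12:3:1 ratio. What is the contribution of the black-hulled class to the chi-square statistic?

Expected counts for N = 885 under a 12:3:1 ratio (total parts = 16):
  black-hulled: 885 × 12/16 = 663.75
  gray-hulled: 885 × 3/16 = 165.9375
  white-hulled: 885 × 1/16 = 55.3125
Contribution of black-hulled: (674 − 663.75)² / 663.75 = 0.1583

0.158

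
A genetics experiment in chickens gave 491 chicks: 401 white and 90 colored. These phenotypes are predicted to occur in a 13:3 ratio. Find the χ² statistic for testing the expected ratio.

0.057

The 13:3 ratio has 16 parts, so with N = 491 the expected counts are:
  white: 491 × 13/16 = 398.9375
  colored: 491 × 3/16 = 92.0625
χ² = Σ (O − E)² / E
  white: (401 − 398.9375)² / 398.9375 = 0.0107
  colored: (90 − 92.0625)² / 92.0625 = 0.0462
χ² = 0.0107 + 0.0462 = 0.0569 ≈ 0.057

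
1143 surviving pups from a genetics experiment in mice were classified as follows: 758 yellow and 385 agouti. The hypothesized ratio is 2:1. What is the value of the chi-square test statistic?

Expected counts for N = 1143 under a 2:1 ratio (total parts = 3):
  yellow: 1143 × 2/3 = 762
  agouti: 1143 × 1/3 = 381
χ² = Σ (O − E)² / E
  yellow: (758 − 762)² / 762 = 0.0210
  agouti: (385 − 381)² / 381 = 0.0420
χ² = 0.0210 + 0.0420 = 0.063

0.063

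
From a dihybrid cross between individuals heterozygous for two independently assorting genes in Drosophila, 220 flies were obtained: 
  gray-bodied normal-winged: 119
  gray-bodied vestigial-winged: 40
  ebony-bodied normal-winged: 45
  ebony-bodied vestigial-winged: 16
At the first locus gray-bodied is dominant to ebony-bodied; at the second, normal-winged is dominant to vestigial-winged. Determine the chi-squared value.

A dihybrid F₂ with independent assortment and complete dominance at both loci gives a 9:3:3:1 phenotypic ratio.
Total ratio parts = 16. Expected numbers out of 220:
  gray-bodied normal-winged: 220 × 9/16 = 123.75
  gray-bodied vestigial-winged: 220 × 3/16 = 41.25
  ebony-bodied normal-winged: 220 × 3/16 = 41.25
  ebony-bodied vestigial-winged: 220 × 1/16 = 13.75
χ² = Σ (O − E)² / E
  gray-bodied normal-winged: (119 − 123.75)² / 123.75 = 0.1823
  gray-bodied vestigial-winged: (40 − 41.25)² / 41.25 = 0.0379
  ebony-bodied normal-winged: (45 − 41.25)² / 41.25 = 0.3409
  ebony-bodied vestigial-winged: (16 − 13.75)² / 13.75 = 0.3682
χ² = 0.1823 + 0.0379 + 0.3409 + 0.3682 = 0.9293 ≈ 0.929

0.929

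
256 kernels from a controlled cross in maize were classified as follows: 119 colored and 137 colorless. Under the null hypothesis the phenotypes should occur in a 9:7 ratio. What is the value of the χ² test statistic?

9.921

Total ratio parts = 16. Expected numbers out of 256:
  colored: 256 × 9/16 = 144
  colorless: 256 × 7/16 = 112
χ² = Σ (O − E)² / E
  colored: (119 − 144)² / 144 = 4.3403
  colorless: (137 − 112)² / 112 = 5.5804
χ² = 4.3403 + 5.5804 = 9.9207 ≈ 9.921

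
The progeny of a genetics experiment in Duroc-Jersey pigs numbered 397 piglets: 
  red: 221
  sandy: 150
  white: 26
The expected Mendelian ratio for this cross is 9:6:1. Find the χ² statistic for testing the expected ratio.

0.089

Expected counts for N = 397 under a 9:6:1 ratio (total parts = 16):
  red: 397 × 9/16 = 223.3125
  sandy: 397 × 6/16 = 148.875
  white: 397 × 1/16 = 24.8125
χ² = Σ (O − E)² / E
  red: (221 − 223.3125)² / 223.3125 = 0.0239
  sandy: (150 − 148.875)² / 148.875 = 0.0085
  white: (26 − 24.8125)² / 24.8125 = 0.0568
χ² = 0.0239 + 0.0085 + 0.0568 = 0.0892 ≈ 0.089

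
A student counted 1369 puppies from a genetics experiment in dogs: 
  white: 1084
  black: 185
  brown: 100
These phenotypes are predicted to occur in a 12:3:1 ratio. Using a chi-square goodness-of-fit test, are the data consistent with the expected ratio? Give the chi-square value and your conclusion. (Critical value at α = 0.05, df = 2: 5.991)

The 12:3:1 ratio has 16 parts, so with N = 1369 the expected counts are:
  white: 1369 × 12/16 = 1026.75
  black: 1369 × 3/16 = 256.6875
  brown: 1369 × 1/16 = 85.5625
χ² = Σ (O − E)² / E
  white: (1084 − 1026.75)² / 1026.75 = 3.1922
  black: (185 − 256.6875)² / 256.6875 = 20.0208
  brown: (100 − 85.5625)² / 85.5625 = 2.4361
χ² = 3.1922 + 20.0208 + 2.4361 = 25.6491 ≈ 25.649
Degrees of freedom = 3 − 1 = 2; critical value at α = 0.05 is 5.991.
Since 25.649 > 5.991, we reject the null hypothesis — the data do not fit the 12:3:1 ratio.

25.649; not consistent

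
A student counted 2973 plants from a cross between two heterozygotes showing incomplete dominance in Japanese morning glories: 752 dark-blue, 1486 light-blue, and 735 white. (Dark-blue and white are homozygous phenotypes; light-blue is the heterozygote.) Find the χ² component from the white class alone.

0.092

With incomplete dominance, a heterozygote × heterozygote cross gives a 1:2:1 phenotypic ratio.
The 1:2:1 ratio has 4 parts, so with N = 2973 the expected counts are:
  dark-blue: 2973 × 1/4 = 743.25
  light-blue: 2973 × 2/4 = 1486.5
  white: 2973 × 1/4 = 743.25
Contribution of white: (735 − 743.25)² / 743.25 = 0.0916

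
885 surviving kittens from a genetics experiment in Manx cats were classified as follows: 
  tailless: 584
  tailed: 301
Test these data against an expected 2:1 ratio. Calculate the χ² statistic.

0.183

Total ratio parts = 3. Expected numbers out of 885:
  tailless: 885 × 2/3 = 590
  tailed: 885 × 1/3 = 295
χ² = Σ (O − E)² / E
  tailless: (584 − 590)² / 590 = 0.0610
  tailed: (301 − 295)² / 295 = 0.1220
χ² = 0.0610 + 0.1220 = 0.183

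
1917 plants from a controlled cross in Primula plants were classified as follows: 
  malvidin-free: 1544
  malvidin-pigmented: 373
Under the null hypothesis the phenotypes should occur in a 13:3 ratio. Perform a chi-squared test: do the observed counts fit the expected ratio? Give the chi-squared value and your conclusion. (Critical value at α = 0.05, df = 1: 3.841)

Under the 13:3 hypothesis (Σ ratio = 16, N = 1917):
  malvidin-free: 1917 × 13/16 = 1557.5625
  malvidin-pigmented: 1917 × 3/16 = 359.4375
χ² = Σ (O − E)² / E
  malvidin-free: (1544 − 1557.5625)² / 1557.5625 = 0.1181
  malvidin-pigmented: (373 − 359.4375)² / 359.4375 = 0.5117
χ² = 0.1181 + 0.5117 = 0.6298 ≈ 0.630
Degrees of freedom = 2 − 1 = 1; critical value at α = 0.05 is 3.841.
Since 0.630 < 3.841, we fail to reject the null hypothesis — the data are consistent with the 13:3 ratio.

0.630; consistent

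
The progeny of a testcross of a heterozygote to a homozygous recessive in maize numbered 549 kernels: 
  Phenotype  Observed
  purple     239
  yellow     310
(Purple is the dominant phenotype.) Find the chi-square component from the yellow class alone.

A testcross of a heterozygote (Aa × aa) gives a 1:1 phenotypic ratio.
Under the 1:1 hypothesis (Σ ratio = 2, N = 549):
  purple: 549 × 1/2 = 274.5
  yellow: 549 × 1/2 = 274.5
Contribution of yellow: (310 − 274.5)² / 274.5 = 4.5911

4.591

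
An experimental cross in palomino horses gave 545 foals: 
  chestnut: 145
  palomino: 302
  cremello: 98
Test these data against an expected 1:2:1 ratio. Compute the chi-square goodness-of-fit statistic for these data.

Under the 1:2:1 hypothesis (Σ ratio = 4, N = 545):
  chestnut: 545 × 1/4 = 136.25
  palomino: 545 × 2/4 = 272.5
  cremello: 545 × 1/4 = 136.25
χ² = Σ (O − E)² / E
  chestnut: (145 − 136.25)² / 136.25 = 0.5619
  palomino: (302 − 272.5)² / 272.5 = 3.1936
  cremello: (98 − 136.25)² / 136.25 = 10.7381
χ² = 0.5619 + 3.1936 + 10.7381 = 14.4936 ≈ 14.494

14.494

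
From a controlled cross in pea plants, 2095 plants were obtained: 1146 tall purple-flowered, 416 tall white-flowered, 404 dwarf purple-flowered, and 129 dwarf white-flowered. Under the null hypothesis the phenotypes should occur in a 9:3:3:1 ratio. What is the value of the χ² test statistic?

2.609

The 9:3:3:1 ratio has 16 parts, so with N = 2095 the expected counts are:
  tall purple-flowered: 2095 × 9/16 = 1178.4375
  tall white-flowered: 2095 × 3/16 = 392.8125
  dwarf purple-flowered: 2095 × 3/16 = 392.8125
  dwarf white-flowered: 2095 × 1/16 = 130.9375
χ² = Σ (O − E)² / E
  tall purple-flowered: (1146 − 1178.4375)² / 1178.4375 = 0.8929
  tall white-flowered: (416 − 392.8125)² / 392.8125 = 1.3687
  dwarf purple-flowered: (404 − 392.8125)² / 392.8125 = 0.3186
  dwarf white-flowered: (129 − 130.9375)² / 130.9375 = 0.0287
χ² = 0.8929 + 1.3687 + 0.3186 + 0.0287 = 2.6089 ≈ 2.609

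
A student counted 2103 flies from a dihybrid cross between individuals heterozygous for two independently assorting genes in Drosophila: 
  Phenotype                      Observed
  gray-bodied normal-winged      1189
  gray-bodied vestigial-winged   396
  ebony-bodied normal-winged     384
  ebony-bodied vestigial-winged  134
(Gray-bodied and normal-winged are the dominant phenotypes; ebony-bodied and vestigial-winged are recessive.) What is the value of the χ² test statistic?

0.358

A dihybrid F₂ with independent assortment and complete dominance at both loci gives a 9:3:3:1 phenotypic ratio.
The 9:3:3:1 ratio has 16 parts, so with N = 2103 the expected counts are:
  gray-bodied normal-winged: 2103 × 9/16 = 1182.9375
  gray-bodied vestigial-winged: 2103 × 3/16 = 394.3125
  ebony-bodied normal-winged: 2103 × 3/16 = 394.3125
  ebony-bodied vestigial-winged: 2103 × 1/16 = 131.4375
χ² = Σ (O − E)² / E
  gray-bodied normal-winged: (1189 − 1182.9375)² / 1182.9375 = 0.0311
  gray-bodied vestigial-winged: (396 − 394.3125)² / 394.3125 = 0.0072
  ebony-bodied normal-winged: (384 − 394.3125)² / 394.3125 = 0.2697
  ebony-bodied vestigial-winged: (134 − 131.4375)² / 131.4375 = 0.0500
χ² = 0.0311 + 0.0072 + 0.2697 + 0.0500 = 0.358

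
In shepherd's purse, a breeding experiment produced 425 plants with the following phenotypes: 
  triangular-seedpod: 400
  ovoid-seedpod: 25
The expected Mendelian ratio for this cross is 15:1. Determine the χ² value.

0.098

Expected counts for N = 425 under a 15:1 ratio (total parts = 16):
  triangular-seedpod: 425 × 15/16 = 398.4375
  ovoid-seedpod: 425 × 1/16 = 26.5625
χ² = Σ (O − E)² / E
  triangular-seedpod: (400 − 398.4375)² / 398.4375 = 0.0061
  ovoid-seedpod: (25 − 26.5625)² / 26.5625 = 0.0919
χ² = 0.0061 + 0.0919 = 0.098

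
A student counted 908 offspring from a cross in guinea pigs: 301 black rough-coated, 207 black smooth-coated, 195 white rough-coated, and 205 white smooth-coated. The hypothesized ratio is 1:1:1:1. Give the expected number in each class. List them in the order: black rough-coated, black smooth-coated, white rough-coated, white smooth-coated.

227, 227, 227, 227

Expected counts for N = 908 under a 1:1:1:1 ratio (total parts = 4):
  black rough-coated: 908 × 1/4 = 227
  black smooth-coated: 908 × 1/4 = 227
  white rough-coated: 908 × 1/4 = 227
  white smooth-coated: 908 × 1/4 = 227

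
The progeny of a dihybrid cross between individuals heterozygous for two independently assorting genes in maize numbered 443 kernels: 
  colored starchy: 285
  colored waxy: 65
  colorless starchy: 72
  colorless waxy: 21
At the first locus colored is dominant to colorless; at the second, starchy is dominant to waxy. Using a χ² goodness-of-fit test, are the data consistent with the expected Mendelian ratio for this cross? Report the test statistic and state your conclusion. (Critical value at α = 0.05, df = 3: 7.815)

A dihybrid F₂ with independent assortment and complete dominance at both loci gives a 9:3:3:1 phenotypic ratio.
The 9:3:3:1 ratio has 16 parts, so with N = 443 the expected counts are:
  colored starchy: 443 × 9/16 = 249.1875
  colored waxy: 443 × 3/16 = 83.0625
  colorless starchy: 443 × 3/16 = 83.0625
  colorless waxy: 443 × 1/16 = 27.6875
χ² = Σ (O − E)² / E
  colored starchy: (285 − 249.1875)² / 249.1875 = 5.1469
  colored waxy: (65 − 83.0625)² / 83.0625 = 3.9278
  colorless starchy: (72 − 83.0625)² / 83.0625 = 1.4733
  colorless waxy: (21 − 27.6875)² / 27.6875 = 1.6153
χ² = 5.1469 + 3.9278 + 1.4733 + 1.6153 = 12.1633 ≈ 12.163
Degrees of freedom = 4 − 1 = 3; critical value at α = 0.05 is 7.815.
Since 12.163 > 7.815, we reject the null hypothesis — the data do not fit the 9:3:3:1 ratio.

12.163; not consistent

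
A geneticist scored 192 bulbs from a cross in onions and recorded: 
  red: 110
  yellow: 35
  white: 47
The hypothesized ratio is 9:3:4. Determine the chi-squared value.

0.086

Expected counts for N = 192 under a 9:3:4 ratio (total parts = 16):
  red: 192 × 9/16 = 108
  yellow: 192 × 3/16 = 36
  white: 192 × 4/16 = 48
χ² = Σ (O − E)² / E
  red: (110 − 108)² / 108 = 0.0370
  yellow: (35 − 36)² / 36 = 0.0278
  white: (47 − 48)² / 48 = 0.0208
χ² = 0.0370 + 0.0278 + 0.0208 = 0.0856 ≈ 0.086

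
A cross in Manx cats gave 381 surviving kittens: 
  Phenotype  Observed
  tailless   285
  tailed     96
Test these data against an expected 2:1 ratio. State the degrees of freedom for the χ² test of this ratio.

1

A goodness-of-fit test with 2 phenotype classes has df = 2 − 1 = 1.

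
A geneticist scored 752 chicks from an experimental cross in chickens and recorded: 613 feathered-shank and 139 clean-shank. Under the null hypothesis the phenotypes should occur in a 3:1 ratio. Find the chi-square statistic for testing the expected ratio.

17.028

Expected counts for N = 752 under a 3:1 ratio (total parts = 4):
  feathered-shank: 752 × 3/4 = 564
  clean-shank: 752 × 1/4 = 188
χ² = Σ (O − E)² / E
  feathered-shank: (613 − 564)² / 564 = 4.2571
  clean-shank: (139 − 188)² / 188 = 12.7713
χ² = 4.2571 + 12.7713 = 17.0284 ≈ 17.028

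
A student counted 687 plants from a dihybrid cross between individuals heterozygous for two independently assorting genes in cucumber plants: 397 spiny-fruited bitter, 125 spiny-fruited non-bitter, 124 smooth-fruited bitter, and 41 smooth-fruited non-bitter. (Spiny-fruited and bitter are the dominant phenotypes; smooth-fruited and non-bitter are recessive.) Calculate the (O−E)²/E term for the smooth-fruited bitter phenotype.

A dihybrid F₂ with independent assortment and complete dominance at both loci gives a 9:3:3:1 phenotypic ratio.
Total ratio parts = 16. Expected numbers out of 687:
  spiny-fruited bitter: 687 × 9/16 = 386.4375
  spiny-fruited non-bitter: 687 × 3/16 = 128.8125
  smooth-fruited bitter: 687 × 3/16 = 128.8125
  smooth-fruited non-bitter: 687 × 1/16 = 42.9375
Contribution of smooth-fruited bitter: (124 − 128.8125)² / 128.8125 = 0.1798

0.180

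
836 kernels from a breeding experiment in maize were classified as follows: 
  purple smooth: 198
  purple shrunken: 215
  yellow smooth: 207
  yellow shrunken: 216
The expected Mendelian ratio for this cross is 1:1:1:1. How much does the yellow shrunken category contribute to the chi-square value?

Total ratio parts = 4. Expected numbers out of 836:
  purple smooth: 836 × 1/4 = 209
  purple shrunken: 836 × 1/4 = 209
  yellow smooth: 836 × 1/4 = 209
  yellow shrunken: 836 × 1/4 = 209
Contribution of yellow shrunken: (216 − 209)² / 209 = 0.2344

0.234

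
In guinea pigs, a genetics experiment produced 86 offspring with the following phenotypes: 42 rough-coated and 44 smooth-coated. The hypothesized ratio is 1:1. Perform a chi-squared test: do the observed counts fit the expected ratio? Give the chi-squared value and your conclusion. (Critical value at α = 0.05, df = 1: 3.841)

Total ratio parts = 2. Expected numbers out of 86:
  rough-coated: 86 × 1/2 = 43
  smooth-coated: 86 × 1/2 = 43
χ² = Σ (O − E)² / E
  rough-coated: (42 − 43)² / 43 = 0.0233
  smooth-coated: (44 − 43)² / 43 = 0.0233
χ² = 0.0233 + 0.0233 = 0.0466 ≈ 0.047
Degrees of freedom = 2 − 1 = 1; critical value at α = 0.05 is 3.841.
Since 0.047 < 3.841, we fail to reject the null hypothesis — the data are consistent with the 1:1 ratio.

0.047; consistent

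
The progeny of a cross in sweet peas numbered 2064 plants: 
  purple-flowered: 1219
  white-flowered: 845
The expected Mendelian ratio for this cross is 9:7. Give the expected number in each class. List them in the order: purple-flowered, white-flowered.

1161, 903

Total ratio parts = 16. Expected numbers out of 2064:
  purple-flowered: 2064 × 9/16 = 1161
  white-flowered: 2064 × 7/16 = 903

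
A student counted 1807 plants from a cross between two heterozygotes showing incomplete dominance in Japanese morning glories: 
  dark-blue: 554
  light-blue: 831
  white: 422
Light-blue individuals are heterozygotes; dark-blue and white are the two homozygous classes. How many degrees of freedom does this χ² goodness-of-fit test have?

With incomplete dominance, a heterozygote × heterozygote cross gives a 1:2:1 phenotypic ratio.
A goodness-of-fit test with 3 phenotype classes has df = 3 − 1 = 2.

2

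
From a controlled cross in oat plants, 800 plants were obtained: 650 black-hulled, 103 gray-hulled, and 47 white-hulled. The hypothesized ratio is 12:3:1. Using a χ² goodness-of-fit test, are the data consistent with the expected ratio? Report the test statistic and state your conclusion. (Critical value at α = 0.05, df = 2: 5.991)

19.073; not consistent

Under the 12:3:1 hypothesis (Σ ratio = 16, N = 800):
  black-hulled: 800 × 12/16 = 600
  gray-hulled: 800 × 3/16 = 150
  white-hulled: 800 × 1/16 = 50
χ² = Σ (O − E)² / E
  black-hulled: (650 − 600)² / 600 = 4.1667
  gray-hulled: (103 − 150)² / 150 = 14.7267
  white-hulled: (47 − 50)² / 50 = 0.1800
χ² = 4.1667 + 14.7267 + 0.1800 = 19.0734 ≈ 19.073
Degrees of freedom = 3 − 1 = 2; critical value at α = 0.05 is 5.991.
Since 19.073 > 5.991, we reject the null hypothesis — the data do not fit the 12:3:1 ratio.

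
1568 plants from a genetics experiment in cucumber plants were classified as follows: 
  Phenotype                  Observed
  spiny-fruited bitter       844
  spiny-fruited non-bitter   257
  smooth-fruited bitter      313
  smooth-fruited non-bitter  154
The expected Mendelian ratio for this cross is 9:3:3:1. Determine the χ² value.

Under the 9:3:3:1 hypothesis (Σ ratio = 16, N = 1568):
  spiny-fruited bitter: 1568 × 9/16 = 882
  spiny-fruited non-bitter: 1568 × 3/16 = 294
  smooth-fruited bitter: 1568 × 3/16 = 294
  smooth-fruited non-bitter: 1568 × 1/16 = 98
χ² = Σ (O − E)² / E
  spiny-fruited bitter: (844 − 882)² / 882 = 1.6372
  spiny-fruited non-bitter: (257 − 294)² / 294 = 4.6565
  smooth-fruited bitter: (313 − 294)² / 294 = 1.2279
  smooth-fruited non-bitter: (154 − 98)² / 98 = 32.0000
χ² = 1.6372 + 4.6565 + 1.2279 + 32.0000 = 39.5216 ≈ 39.522

39.522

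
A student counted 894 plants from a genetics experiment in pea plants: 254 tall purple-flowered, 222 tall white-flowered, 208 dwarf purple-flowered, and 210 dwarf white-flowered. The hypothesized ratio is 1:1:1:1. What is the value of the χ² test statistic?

Under the 1:1:1:1 hypothesis (Σ ratio = 4, N = 894):
  tall purple-flowered: 894 × 1/4 = 223.5
  tall white-flowered: 894 × 1/4 = 223.5
  dwarf purple-flowered: 894 × 1/4 = 223.5
  dwarf white-flowered: 894 × 1/4 = 223.5
χ² = Σ (O − E)² / E
  tall purple-flowered: (254 − 223.5)² / 223.5 = 4.1622
  tall white-flowered: (222 − 223.5)² / 223.5 = 0.0101
  dwarf purple-flowered: (208 − 223.5)² / 223.5 = 1.0749
  dwarf white-flowered: (210 − 223.5)² / 223.5 = 0.8154
χ² = 4.1622 + 0.0101 + 1.0749 + 0.8154 = 6.0626 ≈ 6.063

6.063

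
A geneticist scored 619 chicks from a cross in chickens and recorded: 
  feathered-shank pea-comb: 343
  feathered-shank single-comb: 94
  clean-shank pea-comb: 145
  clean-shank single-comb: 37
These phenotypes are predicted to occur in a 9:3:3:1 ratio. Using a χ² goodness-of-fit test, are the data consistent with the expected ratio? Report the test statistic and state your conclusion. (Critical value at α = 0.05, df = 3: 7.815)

11.560; not consistent

The 9:3:3:1 ratio has 16 parts, so with N = 619 the expected counts are:
  feathered-shank pea-comb: 619 × 9/16 = 348.1875
  feathered-shank single-comb: 619 × 3/16 = 116.0625
  clean-shank pea-comb: 619 × 3/16 = 116.0625
  clean-shank single-comb: 619 × 1/16 = 38.6875
χ² = Σ (O − E)² / E
  feathered-shank pea-comb: (343 − 348.1875)² / 348.1875 = 0.0773
  feathered-shank single-comb: (94 − 116.0625)² / 116.0625 = 4.1939
  clean-shank pea-comb: (145 − 116.0625)² / 116.0625 = 7.2149
  clean-shank single-comb: (37 − 38.6875)² / 38.6875 = 0.0736
χ² = 0.0773 + 4.1939 + 7.2149 + 0.0736 = 11.5597 ≈ 11.560
Degrees of freedom = 4 − 1 = 3; critical value at α = 0.05 is 7.815.
Since 11.560 > 7.815, we reject the null hypothesis — the data do not fit the 9:3:3:1 ratio.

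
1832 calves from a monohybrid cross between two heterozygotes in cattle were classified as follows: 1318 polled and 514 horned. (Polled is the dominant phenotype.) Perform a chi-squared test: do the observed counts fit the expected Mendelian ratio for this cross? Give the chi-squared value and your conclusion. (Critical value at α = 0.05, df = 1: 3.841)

For a monohybrid cross between heterozygotes with complete dominance, the expected phenotypic ratio is 3:1.
The 3:1 ratio has 4 parts, so with N = 1832 the expected counts are:
  polled: 1832 × 3/4 = 1374
  horned: 1832 × 1/4 = 458
χ² = Σ (O − E)² / E
  polled: (1318 − 1374)² / 1374 = 2.2824
  horned: (514 − 458)² / 458 = 6.8472
χ² = 2.2824 + 6.8472 = 9.1296 ≈ 9.130
Degrees of freedom = 2 − 1 = 1; critical value at α = 0.05 is 3.841.
Since 9.130 > 3.841, we reject the null hypothesis — the data do not fit the 3:1 ratio.

9.130; not consistent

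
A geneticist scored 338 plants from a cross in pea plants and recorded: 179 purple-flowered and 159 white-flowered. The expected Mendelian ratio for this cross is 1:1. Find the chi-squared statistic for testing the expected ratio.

Under the 1:1 hypothesis (Σ ratio = 2, N = 338):
  purple-flowered: 338 × 1/2 = 169
  white-flowered: 338 × 1/2 = 169
χ² = Σ (O − E)² / E
  purple-flowered: (179 − 169)² / 169 = 0.5917
  white-flowered: (159 − 169)² / 169 = 0.5917
χ² = 0.5917 + 0.5917 = 1.1834 ≈ 1.183

1.183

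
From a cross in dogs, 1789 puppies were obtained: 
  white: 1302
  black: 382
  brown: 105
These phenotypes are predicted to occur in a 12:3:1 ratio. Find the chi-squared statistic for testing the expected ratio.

Expected counts for N = 1789 under a 12:3:1 ratio (total parts = 16):
  white: 1789 × 12/16 = 1341.75
  black: 1789 × 3/16 = 335.4375
  brown: 1789 × 1/16 = 111.8125
χ² = Σ (O − E)² / E
  white: (1302 − 1341.75)² / 1341.75 = 1.1776
  black: (382 − 335.4375)² / 335.4375 = 6.4634
  brown: (105 − 111.8125)² / 111.8125 = 0.4151
χ² = 1.1776 + 6.4634 + 0.4151 = 8.0561 ≈ 8.056

8.056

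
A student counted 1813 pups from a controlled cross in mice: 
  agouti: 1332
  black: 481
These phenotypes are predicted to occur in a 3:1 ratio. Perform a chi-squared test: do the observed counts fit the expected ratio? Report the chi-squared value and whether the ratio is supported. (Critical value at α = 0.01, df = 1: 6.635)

2.265; consistent

Total ratio parts = 4. Expected numbers out of 1813:
  agouti: 1813 × 3/4 = 1359.75
  black: 1813 × 1/4 = 453.25
χ² = Σ (O − E)² / E
  agouti: (1332 − 1359.75)² / 1359.75 = 0.5663
  black: (481 − 453.25)² / 453.25 = 1.6990
χ² = 0.5663 + 1.6990 = 2.2653 ≈ 2.265
Degrees of freedom = 2 − 1 = 1; critical value at α = 0.01 is 6.635.
Since 2.265 < 6.635, we fail to reject the null hypothesis — the data are consistent with the 3:1 ratio.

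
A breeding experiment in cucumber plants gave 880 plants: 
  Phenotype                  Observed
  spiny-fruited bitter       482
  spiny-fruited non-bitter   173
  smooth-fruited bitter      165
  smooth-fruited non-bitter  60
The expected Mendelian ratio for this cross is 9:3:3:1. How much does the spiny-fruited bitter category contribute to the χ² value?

Total ratio parts = 16. Expected numbers out of 880:
  spiny-fruited bitter: 880 × 9/16 = 495
  spiny-fruited non-bitter: 880 × 3/16 = 165
  smooth-fruited bitter: 880 × 3/16 = 165
  smooth-fruited non-bitter: 880 × 1/16 = 55
Contribution of spiny-fruited bitter: (482 − 495)² / 495 = 0.3414

0.341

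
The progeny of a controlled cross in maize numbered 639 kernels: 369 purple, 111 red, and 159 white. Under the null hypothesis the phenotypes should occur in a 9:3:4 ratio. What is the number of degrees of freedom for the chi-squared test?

A goodness-of-fit test with 3 phenotype classes has df = 3 − 1 = 2.

2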